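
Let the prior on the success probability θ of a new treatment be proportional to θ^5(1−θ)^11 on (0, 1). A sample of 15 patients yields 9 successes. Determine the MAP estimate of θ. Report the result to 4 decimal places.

θ̂_MAP = 0.4516

The prior density ∝ θ^5(1−θ)^11 is the kernel of Beta(6, 12).
Data: 9 successes in 15 trials. The binomial likelihood contributes θ^9(1−θ)^6, so the posterior is Beta(6+9, 12+6) = Beta(15, 18).
For Beta(a, b) with a, b > 1 the mode is (a−1)/(a+b−2) = 14/31 ≈ 0.4516.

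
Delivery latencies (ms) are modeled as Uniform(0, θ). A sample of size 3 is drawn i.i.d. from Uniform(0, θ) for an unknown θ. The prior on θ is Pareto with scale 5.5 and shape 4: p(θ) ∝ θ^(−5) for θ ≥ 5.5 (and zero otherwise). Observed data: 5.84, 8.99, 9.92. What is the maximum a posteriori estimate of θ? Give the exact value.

The Uniform(0, θ) likelihood is θ^(−n) for θ ≥ max(xᵢ), zero otherwise. Here max(xᵢ) = 9.92.
Posterior ∝ θ^(−5) · θ^(−3) = θ^(−8) on θ ≥ max(5.5, 9.92) = 9.92.
This density is strictly decreasing in θ, so the posterior mode lies at the lower boundary of the support.

θ̂_MAP = 9.92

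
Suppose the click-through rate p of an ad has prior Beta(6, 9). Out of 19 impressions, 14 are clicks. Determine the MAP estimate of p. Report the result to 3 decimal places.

p̂_MAP = 0.594

Prior: Beta(6, 9).
Data: 14 successes in 19 trials. The binomial likelihood contributes p^14(1−p)^5, so the posterior is Beta(6+14, 9+5) = Beta(20, 14).
For Beta(a, b) with a, b > 1 the mode is (a−1)/(a+b−2) = 19/32 ≈ 0.594.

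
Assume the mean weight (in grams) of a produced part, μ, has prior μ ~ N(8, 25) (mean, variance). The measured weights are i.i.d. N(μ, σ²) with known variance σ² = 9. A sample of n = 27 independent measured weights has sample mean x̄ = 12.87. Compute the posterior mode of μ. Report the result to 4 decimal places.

μ̂_MAP = 12.8059

n = 27, x̄ = 12.87.
For a Normal prior and Normal likelihood with known variance, the posterior is Normal; its mode equals its mean, the precision-weighted average.
Prior precision 1/σ₀² = 1/25 = 0.04; data precision n/σ² = 27/9 = 3.
μ̂ = (0.04·8 + 3·12.87) / (0.04 + 3) = 38.93/3.04 = 3893/304 ≈ 12.8059.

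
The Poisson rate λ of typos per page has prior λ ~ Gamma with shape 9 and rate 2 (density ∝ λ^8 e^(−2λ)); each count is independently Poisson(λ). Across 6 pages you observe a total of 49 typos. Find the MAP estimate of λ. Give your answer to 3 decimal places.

Σxᵢ = 49, n = 6.
Posterior ∝ λ^8e^(−2λ) · λ^49e^(−6λ) = λ^57e^(−8λ), i.e. Gamma(shape=58, rate=8).
The mode of a Gamma(a, b) with a ≥ 1 (shape–rate) is (a−1)/b = 57/8 ≈ 7.125.

λ̂_MAP = 7.125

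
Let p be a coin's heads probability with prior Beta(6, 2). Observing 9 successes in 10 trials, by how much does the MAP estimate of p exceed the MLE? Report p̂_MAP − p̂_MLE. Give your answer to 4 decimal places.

MAP − MLE = -0.0250

Posterior is Beta(15, 3); MAP = (15−1)/(18−2) = 14/16 ≈ 0.87500.
MLE ignores the prior: p̂_MLE = k/n = 9/10 ≈ 0.90000.
Difference = 14/16 − 9/10 = -1/40 ≈ -0.0250.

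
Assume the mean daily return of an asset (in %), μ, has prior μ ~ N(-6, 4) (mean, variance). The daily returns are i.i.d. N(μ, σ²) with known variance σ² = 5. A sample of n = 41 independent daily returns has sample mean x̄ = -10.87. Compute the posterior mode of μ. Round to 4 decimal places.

n = 41, x̄ = -10.87.
For a Normal prior and Normal likelihood with known variance, the posterior is Normal; its mode equals its mean, the precision-weighted average.
Prior precision 1/σ₀² = 1/4 = 0.25; data precision n/σ² = 41/5 = 8.2.
μ̂ = (0.25·(-6) + 8.2·(-10.87)) / (0.25 + 8.2) = (-90.634)/8.45 = -45317/4225 ≈ -10.7259.

μ̂_MAP = -10.7259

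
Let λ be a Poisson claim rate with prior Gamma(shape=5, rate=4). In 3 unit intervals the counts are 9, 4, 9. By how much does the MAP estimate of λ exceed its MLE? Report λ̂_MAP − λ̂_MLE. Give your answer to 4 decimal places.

MAP − MLE = -3.6190

Σxᵢ = 22. Posterior is Gamma(27, 7); MAP = (27−1)/7 = 26/7 ≈ 3.71429.
MLE = x̄ = 22/3 ≈ 7.33333.
Difference = 26/7 − 22/3 = -76/21 ≈ -3.6190.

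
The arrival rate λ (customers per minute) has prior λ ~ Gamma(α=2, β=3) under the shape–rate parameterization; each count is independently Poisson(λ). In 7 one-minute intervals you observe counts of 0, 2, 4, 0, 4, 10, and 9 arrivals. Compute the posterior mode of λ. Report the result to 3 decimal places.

Σxᵢ = 0+2+4+0+4+10+9 = 29, with n = 7.
Posterior ∝ λe^(−3λ) · λ^29e^(−7λ) = λ^30e^(−10λ), i.e. Gamma(shape=31, rate=10).
The mode of a Gamma(a, b) with a ≥ 1 (shape–rate) is (a−1)/b = 30/10 ≈ 3.000.

λ̂_MAP = 3.000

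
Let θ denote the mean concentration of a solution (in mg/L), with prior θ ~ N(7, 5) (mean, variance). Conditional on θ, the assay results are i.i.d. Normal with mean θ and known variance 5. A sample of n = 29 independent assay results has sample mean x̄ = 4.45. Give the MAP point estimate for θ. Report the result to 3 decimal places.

θ̂_MAP = 4.535

n = 29, x̄ = 4.45.
For a Normal prior and Normal likelihood with known variance, the posterior is Normal; its mode equals its mean, the precision-weighted average.
Prior precision 1/σ₀² = 1/5 = 0.2; data precision n/σ² = 29/5 = 5.8.
θ̂ = (0.2·7 + 5.8·4.45) / (0.2 + 5.8) = 27.21/6 = 4.535.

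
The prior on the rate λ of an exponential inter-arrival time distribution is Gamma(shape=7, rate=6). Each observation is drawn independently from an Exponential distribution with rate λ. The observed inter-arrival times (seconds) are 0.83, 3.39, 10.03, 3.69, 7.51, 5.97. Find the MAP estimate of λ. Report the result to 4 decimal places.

The Exponential(rate=λ) likelihood is ∝ λ^n e^(−λΣtᵢ). Here n = 6 and Σtᵢ = 0.83 + 3.39 + 10.03 + 3.69 + 7.51 + 5.97 = 31.42.
Posterior ∝ λ^6e^(−6λ) · λ^6e^(−31.42λ) = λ^12e^(−37.42λ), i.e. Gamma(13, 37.42).
Mode = (a−1)/b = 12/37.42 ≈ 0.3207.

λ̂_MAP = 0.3207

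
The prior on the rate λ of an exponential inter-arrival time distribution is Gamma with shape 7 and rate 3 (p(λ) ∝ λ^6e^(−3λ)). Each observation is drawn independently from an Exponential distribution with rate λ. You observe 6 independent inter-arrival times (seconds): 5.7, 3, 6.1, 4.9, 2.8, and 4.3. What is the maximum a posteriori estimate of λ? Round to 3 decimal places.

The Exponential(rate=λ) likelihood is ∝ λ^n e^(−λΣtᵢ). Here n = 6 and Σtᵢ = 5.7 + 3 + 6.1 + 4.9 + 2.8 + 4.3 = 26.8.
Posterior ∝ λ^6e^(−3λ) · λ^6e^(−26.8λ) = λ^12e^(−29.8λ), i.e. Gamma(13, 29.8).
Mode = (a−1)/b = 12/29.8 ≈ 0.403.

λ̂_MAP = 0.403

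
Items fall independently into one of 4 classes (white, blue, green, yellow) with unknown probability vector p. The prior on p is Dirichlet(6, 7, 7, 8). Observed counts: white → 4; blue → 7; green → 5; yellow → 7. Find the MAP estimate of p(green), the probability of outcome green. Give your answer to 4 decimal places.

The posterior is Dirichlet(αᵢ + nᵢ) = Dirichlet(10, 14, 12, 15).
For a Dirichlet(a₁,…,a_K) with all aᵢ > 1, the mode has j-th component (aⱼ − 1)/(Σaᵢ − K).
Here Σaᵢ = 51 and K = 4, so p(green) = (12 − 1)/(51 − 4) = 11/47 ≈ 0.2340.

MAP estimate of p(green) = 0.2340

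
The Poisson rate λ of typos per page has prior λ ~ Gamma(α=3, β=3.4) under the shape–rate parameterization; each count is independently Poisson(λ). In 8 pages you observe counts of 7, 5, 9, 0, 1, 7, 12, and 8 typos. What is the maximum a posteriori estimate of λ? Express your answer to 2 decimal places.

Σxᵢ = 7+5+9+0+1+7+12+8 = 49, with n = 8.
Posterior ∝ λ^2e^(−3.4λ) · λ^49e^(−8λ) = λ^51e^(−11.4λ), i.e. Gamma(shape=52, rate=11.4).
The mode of a Gamma(a, b) with a ≥ 1 (shape–rate) is (a−1)/b = 51/11.4 ≈ 4.47.

λ̂_MAP = 4.47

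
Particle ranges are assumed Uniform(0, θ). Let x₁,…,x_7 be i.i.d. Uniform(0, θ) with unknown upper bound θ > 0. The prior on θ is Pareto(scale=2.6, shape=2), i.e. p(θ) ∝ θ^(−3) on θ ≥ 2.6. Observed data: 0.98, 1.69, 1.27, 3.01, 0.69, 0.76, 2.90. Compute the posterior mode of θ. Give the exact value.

θ̂_MAP = 3.01

The Uniform(0, θ) likelihood is θ^(−n) for θ ≥ max(xᵢ), zero otherwise. Here max(xᵢ) = 3.01.
Posterior ∝ θ^(−3) · θ^(−7) = θ^(−10) on θ ≥ max(2.6, 3.01) = 3.01.
This density is strictly decreasing in θ, so the posterior mode lies at the lower boundary of the support.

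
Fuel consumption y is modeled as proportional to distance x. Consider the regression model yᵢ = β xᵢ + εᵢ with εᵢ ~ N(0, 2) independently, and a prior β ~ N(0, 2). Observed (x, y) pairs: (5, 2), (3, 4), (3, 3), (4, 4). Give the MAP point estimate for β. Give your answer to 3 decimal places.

log p(β | y) = −Σ(yᵢ − βxᵢ)²/(2·2) − β²/(2·2) + const.
Setting the derivative to zero: Σxᵢ(yᵢ − βxᵢ)/2 − β/2 = 0, so β = Σxᵢyᵢ / (Σxᵢ² + σ²/τ²).
Σxᵢyᵢ = 5·2 + 3·4 + 3·3 + 4·4 = 47; Σxᵢ² = 59; σ²/τ² = 1.
β̂_MAP = 47 / (59 + 1) = 47/60 ≈ 0.783.

β̂_MAP = 0.783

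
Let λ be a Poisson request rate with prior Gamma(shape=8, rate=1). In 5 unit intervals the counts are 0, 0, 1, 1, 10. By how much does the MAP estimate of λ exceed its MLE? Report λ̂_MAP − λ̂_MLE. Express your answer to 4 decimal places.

Σxᵢ = 12. Posterior is Gamma(20, 6); MAP = (20−1)/6 = 19/6 ≈ 3.16667.
MLE = x̄ = 12/5 ≈ 2.40000.
Difference = 19/6 − 12/5 = 23/30 ≈ 0.7667.

MAP − MLE = 0.7667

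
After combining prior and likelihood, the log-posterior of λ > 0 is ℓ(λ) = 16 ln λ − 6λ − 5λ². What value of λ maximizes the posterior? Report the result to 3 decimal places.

ℓ'(λ) = 16/λ − 6 − 10λ. Setting this to zero and multiplying by λ: 10λ² + 6λ − 16 = 0.
λ = (−6 + √(6² + 4·10·16)) / (2·10) = (−6 + √676) / 20 = (−6 + 26)/20 = 1.
ℓ''(λ) = −16/λ² − 10 < 0, confirming a maximum.

λ̂_MAP = 1.000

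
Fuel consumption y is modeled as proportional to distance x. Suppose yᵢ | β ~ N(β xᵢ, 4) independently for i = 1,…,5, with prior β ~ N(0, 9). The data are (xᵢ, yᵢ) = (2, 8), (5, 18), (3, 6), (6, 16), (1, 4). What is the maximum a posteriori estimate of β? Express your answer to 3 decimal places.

β̂_MAP = 2.969

log p(β | y) = −Σ(yᵢ − βxᵢ)²/(2·4) − β²/(2·9) + const.
Setting the derivative to zero: Σxᵢ(yᵢ − βxᵢ)/4 − β/9 = 0, so β = Σxᵢyᵢ / (Σxᵢ² + σ²/τ²).
Σxᵢyᵢ = 2·8 + 5·18 + 3·6 + 6·16 + 1·4 = 224; Σxᵢ² = 75; σ²/τ² = 4/9.
β̂_MAP = 224 / (75 + 4/9) = 224/(679/9) = 288/97 ≈ 2.969.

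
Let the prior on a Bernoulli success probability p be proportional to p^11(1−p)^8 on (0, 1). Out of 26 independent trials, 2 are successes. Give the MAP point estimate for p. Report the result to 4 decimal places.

The prior density ∝ p^11(1−p)^8 is the kernel of Beta(12, 9).
Data: 2 successes in 26 trials. The binomial likelihood contributes p^2(1−p)^24, so the posterior is Beta(12+2, 9+24) = Beta(14, 33).
For Beta(a, b) with a, b > 1 the mode is (a−1)/(a+b−2) = 13/45 ≈ 0.2889.

p̂_MAP = 0.2889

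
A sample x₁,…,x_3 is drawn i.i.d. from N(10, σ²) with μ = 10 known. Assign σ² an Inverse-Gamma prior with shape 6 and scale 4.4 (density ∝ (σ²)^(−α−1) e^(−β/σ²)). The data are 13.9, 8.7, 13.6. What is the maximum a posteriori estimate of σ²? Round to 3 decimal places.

Sum of squared deviations about the known mean: SS = (13.9−10)² + (8.7−10)² + (13.6−10)² = 29.86.
The Normal likelihood contributes (σ²)^(−n/2) exp(−SS/(2σ²)), so the posterior is Inverse-Gamma(α + n/2, β + SS/2) = Inverse-Gamma(7.5, 19.33).
The mode of Inverse-Gamma(a, b) is b/(a+1) = 19.33/8.5 ≈ 2.274.

σ̂²_MAP = 2.274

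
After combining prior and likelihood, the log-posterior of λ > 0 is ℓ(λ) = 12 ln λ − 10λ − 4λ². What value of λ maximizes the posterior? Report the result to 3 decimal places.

ℓ'(λ) = 12/λ − 10 − 8λ. Setting this to zero and multiplying by λ: 8λ² + 10λ − 12 = 0.
λ = (−10 + √(10² + 4·8·12)) / (2·8) = (−10 + √484) / 16 = (−10 + 22)/16 = 3/4.
ℓ''(λ) = −12/λ² − 8 < 0, confirming a maximum.

λ̂_MAP = 0.750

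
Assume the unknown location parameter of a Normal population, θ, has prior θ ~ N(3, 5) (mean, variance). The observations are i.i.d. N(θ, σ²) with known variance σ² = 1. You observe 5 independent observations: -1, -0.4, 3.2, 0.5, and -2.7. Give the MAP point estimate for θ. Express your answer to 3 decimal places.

θ̂_MAP = 0.038

n = 5; x̄ = ((-1) + (-0.4) + 3.2 + 0.5 + (-2.7))/5 = -0.4/5 = -0.08.
For a Normal prior and Normal likelihood with known variance, the posterior is Normal; its mode equals its mean, the precision-weighted average.
Prior precision 1/σ₀² = 1/5 = 0.2; data precision n/σ² = 5/1 = 5.
θ̂ = (0.2·3 + 5·(-0.08)) / (0.2 + 5) = 0.2/5.2 = 1/26 ≈ 0.038.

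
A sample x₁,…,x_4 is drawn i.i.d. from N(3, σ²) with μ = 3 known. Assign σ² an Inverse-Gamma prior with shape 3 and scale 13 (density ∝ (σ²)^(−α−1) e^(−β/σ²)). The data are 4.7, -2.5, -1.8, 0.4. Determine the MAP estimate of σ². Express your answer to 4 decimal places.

σ̂²_MAP = 7.4117

Sum of squared deviations about the known mean: SS = (4.7−3)² + (-2.5−3)² + (-1.8−3)² + (0.4−3)² = 62.94.
The Normal likelihood contributes (σ²)^(−n/2) exp(−SS/(2σ²)), so the posterior is Inverse-Gamma(α + n/2, β + SS/2) = Inverse-Gamma(5, 44.47).
The mode of Inverse-Gamma(a, b) is b/(a+1) = 44.47/6 ≈ 7.4117.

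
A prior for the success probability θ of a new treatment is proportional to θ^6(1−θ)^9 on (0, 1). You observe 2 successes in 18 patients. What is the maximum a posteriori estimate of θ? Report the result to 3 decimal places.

The prior density ∝ θ^6(1−θ)^9 is the kernel of Beta(7, 10).
Data: 2 successes in 18 trials. The binomial likelihood contributes θ^2(1−θ)^16, so the posterior is Beta(7+2, 10+16) = Beta(9, 26).
For Beta(a, b) with a, b > 1 the mode is (a−1)/(a+b−2) = 8/33 ≈ 0.242.

θ̂_MAP = 0.242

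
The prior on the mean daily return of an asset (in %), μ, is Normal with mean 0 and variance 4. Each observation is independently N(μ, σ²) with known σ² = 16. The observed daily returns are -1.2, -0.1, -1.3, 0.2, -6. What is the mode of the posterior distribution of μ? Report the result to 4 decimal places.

n = 5; x̄ = ((-1.2) + (-0.1) + (-1.3) + 0.2 + (-6))/5 = -8.4/5 = -1.68.
For a Normal prior and Normal likelihood with known variance, the posterior is Normal; its mode equals its mean, the precision-weighted average.
Prior precision 1/σ₀² = 1/4 = 0.25; data precision n/σ² = 5/16 = 0.3125.
μ̂ = (0.25·0 + 0.3125·(-1.68)) / (0.25 + 0.3125) = (-0.525)/0.5625 = -14/15 ≈ -0.9333.

μ̂_MAP = -0.9333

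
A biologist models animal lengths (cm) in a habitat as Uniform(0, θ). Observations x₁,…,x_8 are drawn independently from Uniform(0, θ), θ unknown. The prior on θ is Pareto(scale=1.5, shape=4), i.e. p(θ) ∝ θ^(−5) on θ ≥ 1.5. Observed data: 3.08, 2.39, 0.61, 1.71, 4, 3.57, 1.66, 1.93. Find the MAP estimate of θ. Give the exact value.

The Uniform(0, θ) likelihood is θ^(−n) for θ ≥ max(xᵢ), zero otherwise. Here max(xᵢ) = 4.
Posterior ∝ θ^(−5) · θ^(−8) = θ^(−13) on θ ≥ max(1.5, 4) = 4.
This density is strictly decreasing in θ, so the posterior mode lies at the lower boundary of the support.

θ̂_MAP = 4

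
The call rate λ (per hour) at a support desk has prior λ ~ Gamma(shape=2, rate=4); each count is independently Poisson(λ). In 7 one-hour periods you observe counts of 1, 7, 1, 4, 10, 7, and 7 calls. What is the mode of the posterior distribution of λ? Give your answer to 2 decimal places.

Σxᵢ = 1+7+1+4+10+7+7 = 37, with n = 7.
Posterior ∝ λe^(−4λ) · λ^37e^(−7λ) = λ^38e^(−11λ), i.e. Gamma(shape=39, rate=11).
The mode of a Gamma(a, b) with a ≥ 1 (shape–rate) is (a−1)/b = 38/11 ≈ 3.45.

λ̂_MAP = 3.45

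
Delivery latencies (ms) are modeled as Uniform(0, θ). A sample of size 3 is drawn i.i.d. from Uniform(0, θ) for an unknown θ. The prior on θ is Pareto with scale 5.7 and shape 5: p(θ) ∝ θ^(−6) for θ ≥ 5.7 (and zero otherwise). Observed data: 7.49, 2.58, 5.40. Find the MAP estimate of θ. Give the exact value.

θ̂_MAP = 7.49

The Uniform(0, θ) likelihood is θ^(−n) for θ ≥ max(xᵢ), zero otherwise. Here max(xᵢ) = 7.49.
Posterior ∝ θ^(−6) · θ^(−3) = θ^(−9) on θ ≥ max(5.7, 7.49) = 7.49.
This density is strictly decreasing in θ, so the posterior mode lies at the lower boundary of the support.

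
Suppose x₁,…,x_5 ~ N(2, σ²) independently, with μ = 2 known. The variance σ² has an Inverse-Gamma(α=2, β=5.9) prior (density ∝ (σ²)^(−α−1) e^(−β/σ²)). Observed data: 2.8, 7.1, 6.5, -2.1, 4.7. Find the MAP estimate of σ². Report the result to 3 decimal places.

Sum of squared deviations about the known mean: SS = (2.8−2)² + (7.1−2)² + (6.5−2)² + (-2.1−2)² + (4.7−2)² = 71.
The Normal likelihood contributes (σ²)^(−n/2) exp(−SS/(2σ²)), so the posterior is Inverse-Gamma(α + n/2, β + SS/2) = Inverse-Gamma(4.5, 41.4).
The mode of Inverse-Gamma(a, b) is b/(a+1) = 41.4/5.5 ≈ 7.527.

σ̂²_MAP = 7.527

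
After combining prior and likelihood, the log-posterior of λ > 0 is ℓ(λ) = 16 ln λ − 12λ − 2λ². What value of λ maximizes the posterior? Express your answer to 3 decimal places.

λ̂_MAP = 1.000

ℓ'(λ) = 16/λ − 12 − 4λ. Setting this to zero and multiplying by λ: 4λ² + 12λ − 16 = 0.
λ = (−12 + √(12² + 4·4·16)) / (2·4) = (−12 + √400) / 8 = (−12 + 20)/8 = 1.
ℓ''(λ) = −16/λ² − 4 < 0, confirming a maximum.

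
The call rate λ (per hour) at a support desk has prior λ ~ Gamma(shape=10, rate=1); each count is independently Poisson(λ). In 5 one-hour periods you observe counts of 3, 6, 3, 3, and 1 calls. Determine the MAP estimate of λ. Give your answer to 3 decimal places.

λ̂_MAP = 4.167

Σxᵢ = 3+6+3+3+1 = 16, with n = 5.
Posterior ∝ λ^9e^(−1λ) · λ^16e^(−5λ) = λ^25e^(−6λ), i.e. Gamma(shape=26, rate=6).
The mode of a Gamma(a, b) with a ≥ 1 (shape–rate) is (a−1)/b = 25/6 ≈ 4.167.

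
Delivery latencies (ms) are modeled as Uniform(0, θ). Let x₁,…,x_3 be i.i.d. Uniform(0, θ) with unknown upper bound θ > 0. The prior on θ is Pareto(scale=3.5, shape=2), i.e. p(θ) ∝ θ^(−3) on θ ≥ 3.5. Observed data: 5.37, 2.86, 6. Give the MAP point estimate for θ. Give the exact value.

θ̂_MAP = 6

The Uniform(0, θ) likelihood is θ^(−n) for θ ≥ max(xᵢ), zero otherwise. Here max(xᵢ) = 6.
Posterior ∝ θ^(−3) · θ^(−3) = θ^(−6) on θ ≥ max(3.5, 6) = 6.
This density is strictly decreasing in θ, so the posterior mode lies at the lower boundary of the support.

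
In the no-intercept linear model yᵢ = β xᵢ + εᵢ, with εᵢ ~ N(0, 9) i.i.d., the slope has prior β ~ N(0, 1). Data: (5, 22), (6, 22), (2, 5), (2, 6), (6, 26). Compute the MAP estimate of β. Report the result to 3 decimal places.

β̂_MAP = 3.684

log p(β | y) = −Σ(yᵢ − βxᵢ)²/(2·9) − β²/(2·1) + const.
Setting the derivative to zero: Σxᵢ(yᵢ − βxᵢ)/9 − β/1 = 0, so β = Σxᵢyᵢ / (Σxᵢ² + σ²/τ²).
Σxᵢyᵢ = 5·22 + 6·22 + 2·5 + 2·6 + 6·26 = 420; Σxᵢ² = 105; σ²/τ² = 9.
β̂_MAP = 420 / (105 + 9) = 420/114 ≈ 3.684.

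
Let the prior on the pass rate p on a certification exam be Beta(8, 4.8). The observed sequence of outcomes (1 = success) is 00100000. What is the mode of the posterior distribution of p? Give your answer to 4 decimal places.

p̂_MAP = 0.4255

Prior: Beta(8, 4.8).
Data: 1 success in 8 trials (from the sequence). The binomial likelihood contributes p(1−p)^7, so the posterior is Beta(8+1, 4.8+7) = Beta(9, 11.8).
For Beta(a, b) with a, b > 1 the mode is (a−1)/(a+b−2) = 8/18.8 ≈ 0.4255.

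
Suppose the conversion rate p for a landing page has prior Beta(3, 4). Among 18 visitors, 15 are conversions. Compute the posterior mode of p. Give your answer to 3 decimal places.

p̂_MAP = 0.739

Prior: Beta(3, 4).
Data: 15 successes in 18 trials. The binomial likelihood contributes p^15(1−p)^3, so the posterior is Beta(3+15, 4+3) = Beta(18, 7).
For Beta(a, b) with a, b > 1 the mode is (a−1)/(a+b−2) = 17/23 ≈ 0.739.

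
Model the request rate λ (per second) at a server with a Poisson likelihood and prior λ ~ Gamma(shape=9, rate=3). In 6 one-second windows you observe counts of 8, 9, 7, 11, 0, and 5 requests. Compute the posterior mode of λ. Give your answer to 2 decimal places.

λ̂_MAP = 5.33

Σxᵢ = 8+9+7+11+0+5 = 40, with n = 6.
Posterior ∝ λ^8e^(−3λ) · λ^40e^(−6λ) = λ^48e^(−9λ), i.e. Gamma(shape=49, rate=9).
The mode of a Gamma(a, b) with a ≥ 1 (shape–rate) is (a−1)/b = 48/9 ≈ 5.33.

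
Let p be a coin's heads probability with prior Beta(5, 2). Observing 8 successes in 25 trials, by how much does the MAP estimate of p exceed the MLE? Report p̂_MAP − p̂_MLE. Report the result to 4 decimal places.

Posterior is Beta(13, 19); MAP = (13−1)/(32−2) = 12/30 ≈ 0.40000.
MLE ignores the prior: p̂_MLE = k/n = 8/25 ≈ 0.32000.
Difference = 12/30 − 8/25 = 2/25 ≈ 0.0800.

MAP − MLE = 0.0800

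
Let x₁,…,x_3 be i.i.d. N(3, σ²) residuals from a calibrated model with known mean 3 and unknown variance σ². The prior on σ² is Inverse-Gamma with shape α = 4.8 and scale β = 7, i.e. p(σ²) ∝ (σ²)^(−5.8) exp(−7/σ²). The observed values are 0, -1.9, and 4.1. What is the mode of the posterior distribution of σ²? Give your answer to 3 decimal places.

Sum of squared deviations about the known mean: SS = (0−3)² + (-1.9−3)² + (4.1−3)² = 34.22.
The Normal likelihood contributes (σ²)^(−n/2) exp(−SS/(2σ²)), so the posterior is Inverse-Gamma(α + n/2, β + SS/2) = Inverse-Gamma(6.3, 24.11).
The mode of Inverse-Gamma(a, b) is b/(a+1) = 24.11/7.3 ≈ 3.303.

σ̂²_MAP = 3.303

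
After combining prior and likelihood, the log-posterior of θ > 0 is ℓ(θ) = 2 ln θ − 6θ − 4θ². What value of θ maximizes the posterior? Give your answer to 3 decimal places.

ℓ'(θ) = 2/θ − 6 − 8θ. Setting this to zero and multiplying by θ: 8θ² + 6θ − 2 = 0.
θ = (−6 + √(6² + 4·8·2)) / (2·8) = (−6 + √100) / 16 = (−6 + 10)/16 = 1/4.
ℓ''(θ) = −2/θ² − 8 < 0, confirming a maximum.

θ̂_MAP = 0.250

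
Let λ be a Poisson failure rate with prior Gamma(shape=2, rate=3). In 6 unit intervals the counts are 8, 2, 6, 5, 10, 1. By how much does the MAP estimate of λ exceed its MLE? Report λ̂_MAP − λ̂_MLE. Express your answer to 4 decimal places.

MAP − MLE = -1.6667

Σxᵢ = 32. Posterior is Gamma(34, 9); MAP = (34−1)/9 = 33/9 ≈ 3.66667.
MLE = x̄ = 32/6 ≈ 5.33333.
Difference = 33/9 − 32/6 = -5/3 ≈ -1.6667.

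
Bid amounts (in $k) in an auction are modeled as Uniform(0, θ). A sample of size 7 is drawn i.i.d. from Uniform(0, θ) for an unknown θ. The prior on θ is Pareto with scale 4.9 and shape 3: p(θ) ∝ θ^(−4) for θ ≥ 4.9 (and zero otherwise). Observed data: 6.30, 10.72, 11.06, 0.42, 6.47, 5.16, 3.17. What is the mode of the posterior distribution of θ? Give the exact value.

θ̂_MAP = 11.06

The Uniform(0, θ) likelihood is θ^(−n) for θ ≥ max(xᵢ), zero otherwise. Here max(xᵢ) = 11.06.
Posterior ∝ θ^(−4) · θ^(−7) = θ^(−11) on θ ≥ max(4.9, 11.06) = 11.06.
This density is strictly decreasing in θ, so the posterior mode lies at the lower boundary of the support.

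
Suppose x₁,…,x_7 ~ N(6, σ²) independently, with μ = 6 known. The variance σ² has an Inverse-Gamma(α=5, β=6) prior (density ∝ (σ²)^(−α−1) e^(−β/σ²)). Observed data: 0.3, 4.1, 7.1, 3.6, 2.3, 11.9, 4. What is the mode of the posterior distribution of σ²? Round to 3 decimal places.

Sum of squared deviations about the known mean: SS = (0.3−6)² + (4.1−6)² + (7.1−6)² + (3.6−6)² + (2.3−6)² + (11.9−6)² + (4−6)² = 95.57.
The Normal likelihood contributes (σ²)^(−n/2) exp(−SS/(2σ²)), so the posterior is Inverse-Gamma(α + n/2, β + SS/2) = Inverse-Gamma(8.5, 53.785).
The mode of Inverse-Gamma(a, b) is b/(a+1) = 53.785/9.5 ≈ 5.662.

σ̂²_MAP = 5.662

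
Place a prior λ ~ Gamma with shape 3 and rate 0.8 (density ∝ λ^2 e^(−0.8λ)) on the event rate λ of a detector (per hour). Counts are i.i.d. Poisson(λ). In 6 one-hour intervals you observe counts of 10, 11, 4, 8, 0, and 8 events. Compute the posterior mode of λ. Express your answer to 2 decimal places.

λ̂_MAP = 6.32

Σxᵢ = 10+11+4+8+0+8 = 41, with n = 6.
Posterior ∝ λ^2e^(−0.8λ) · λ^41e^(−6λ) = λ^43e^(−6.8λ), i.e. Gamma(shape=44, rate=6.8).
The mode of a Gamma(a, b) with a ≥ 1 (shape–rate) is (a−1)/b = 43/6.8 ≈ 6.32.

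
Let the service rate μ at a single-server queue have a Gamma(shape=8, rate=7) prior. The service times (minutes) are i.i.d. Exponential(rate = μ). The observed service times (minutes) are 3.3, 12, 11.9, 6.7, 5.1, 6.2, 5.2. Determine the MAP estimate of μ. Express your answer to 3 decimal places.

The Exponential(rate=μ) likelihood is ∝ μ^n e^(−μΣtᵢ). Here n = 7 and Σtᵢ = 3.3 + 12 + 11.9 + 6.7 + 5.1 + 6.2 + 5.2 = 50.4.
Posterior ∝ μ^7e^(−7μ) · μ^7e^(−50.4μ) = μ^14e^(−57.4μ), i.e. Gamma(15, 57.4).
Mode = (a−1)/b = 14/57.4 ≈ 0.244.

μ̂_MAP = 0.244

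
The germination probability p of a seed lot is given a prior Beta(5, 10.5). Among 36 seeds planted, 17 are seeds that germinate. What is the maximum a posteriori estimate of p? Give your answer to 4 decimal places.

p̂_MAP = 0.4242

Prior: Beta(5, 10.5).
Data: 17 successes in 36 trials. The binomial likelihood contributes p^17(1−p)^19, so the posterior is Beta(5+17, 10.5+19) = Beta(22, 29.5).
For Beta(a, b) with a, b > 1 the mode is (a−1)/(a+b−2) = 21/49.5 ≈ 0.4242.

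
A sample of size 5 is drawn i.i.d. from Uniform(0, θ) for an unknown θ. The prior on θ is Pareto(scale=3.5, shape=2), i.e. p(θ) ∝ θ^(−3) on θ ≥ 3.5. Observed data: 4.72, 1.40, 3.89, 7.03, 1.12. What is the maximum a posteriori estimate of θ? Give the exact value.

The Uniform(0, θ) likelihood is θ^(−n) for θ ≥ max(xᵢ), zero otherwise. Here max(xᵢ) = 7.03.
Posterior ∝ θ^(−3) · θ^(−5) = θ^(−8) on θ ≥ max(3.5, 7.03) = 7.03.
This density is strictly decreasing in θ, so the posterior mode lies at the lower boundary of the support.

θ̂_MAP = 7.03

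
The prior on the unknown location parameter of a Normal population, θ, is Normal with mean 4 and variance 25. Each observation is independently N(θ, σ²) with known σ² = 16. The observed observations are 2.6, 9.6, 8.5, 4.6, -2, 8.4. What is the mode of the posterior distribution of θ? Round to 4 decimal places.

n = 6; x̄ = (2.6 + 9.6 + 8.5 + 4.6 + (-2) + 8.4)/6 = 31.7/6 = 317/60 ≈ 5.2833.
For a Normal prior and Normal likelihood with known variance, the posterior is Normal; its mode equals its mean, the precision-weighted average.
Prior precision 1/σ₀² = 1/25 = 0.04; data precision n/σ² = 6/16 = 0.375.
θ̂ = (0.04·4 + 0.375·(317/60)) / (0.04 + 0.375) = 2.14125/0.415 = 1713/332 ≈ 5.1596.

θ̂_MAP = 5.1596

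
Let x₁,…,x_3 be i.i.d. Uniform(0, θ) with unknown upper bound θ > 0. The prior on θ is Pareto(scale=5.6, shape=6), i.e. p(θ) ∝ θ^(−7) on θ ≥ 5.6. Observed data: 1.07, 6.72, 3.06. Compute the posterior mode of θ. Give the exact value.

θ̂_MAP = 6.72

The Uniform(0, θ) likelihood is θ^(−n) for θ ≥ max(xᵢ), zero otherwise. Here max(xᵢ) = 6.72.
Posterior ∝ θ^(−7) · θ^(−3) = θ^(−10) on θ ≥ max(5.6, 6.72) = 6.72.
This density is strictly decreasing in θ, so the posterior mode lies at the lower boundary of the support.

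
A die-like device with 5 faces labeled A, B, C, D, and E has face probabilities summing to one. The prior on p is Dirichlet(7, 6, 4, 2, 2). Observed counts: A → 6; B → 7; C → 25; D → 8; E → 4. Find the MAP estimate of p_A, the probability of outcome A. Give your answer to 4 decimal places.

The posterior is Dirichlet(αᵢ + nᵢ) = Dirichlet(13, 13, 29, 10, 6).
For a Dirichlet(a₁,…,a_K) with all aᵢ > 1, the mode has j-th component (aⱼ − 1)/(Σaᵢ − K).
Here Σaᵢ = 71 and K = 5, so p_A = (13 − 1)/(71 − 5) = 12/66 ≈ 0.1818.

MAP estimate of p_A = 0.1818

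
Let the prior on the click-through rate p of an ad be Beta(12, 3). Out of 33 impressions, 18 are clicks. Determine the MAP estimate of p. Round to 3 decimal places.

p̂_MAP = 0.630

Prior: Beta(12, 3).
Data: 18 successes in 33 trials. The binomial likelihood contributes p^18(1−p)^15, so the posterior is Beta(12+18, 3+15) = Beta(30, 18).
For Beta(a, b) with a, b > 1 the mode is (a−1)/(a+b−2) = 29/46 ≈ 0.630.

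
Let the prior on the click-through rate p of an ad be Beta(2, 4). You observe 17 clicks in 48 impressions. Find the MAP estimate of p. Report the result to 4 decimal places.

Prior: Beta(2, 4).
Data: 17 successes in 48 trials. The binomial likelihood contributes p^17(1−p)^31, so the posterior is Beta(2+17, 4+31) = Beta(19, 35).
For Beta(a, b) with a, b > 1 the mode is (a−1)/(a+b−2) = 18/52 ≈ 0.3462.

p̂_MAP = 0.3462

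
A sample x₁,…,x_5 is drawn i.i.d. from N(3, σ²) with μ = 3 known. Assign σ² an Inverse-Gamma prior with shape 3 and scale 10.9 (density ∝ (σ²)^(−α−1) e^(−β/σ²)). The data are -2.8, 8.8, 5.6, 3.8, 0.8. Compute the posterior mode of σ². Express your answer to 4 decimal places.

Sum of squared deviations about the known mean: SS = (-2.8−3)² + (8.8−3)² + (5.6−3)² + (3.8−3)² + (0.8−3)² = 79.52.
The Normal likelihood contributes (σ²)^(−n/2) exp(−SS/(2σ²)), so the posterior is Inverse-Gamma(α + n/2, β + SS/2) = Inverse-Gamma(5.5, 50.66).
The mode of Inverse-Gamma(a, b) is b/(a+1) = 50.66/6.5 ≈ 7.7938.

σ̂²_MAP = 7.7938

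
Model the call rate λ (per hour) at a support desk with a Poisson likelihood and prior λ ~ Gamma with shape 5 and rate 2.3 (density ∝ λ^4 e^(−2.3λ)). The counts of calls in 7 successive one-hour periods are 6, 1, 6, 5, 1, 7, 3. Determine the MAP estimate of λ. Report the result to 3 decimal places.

Σxᵢ = 6+1+6+5+1+7+3 = 29, with n = 7.
Posterior ∝ λ^4e^(−2.3λ) · λ^29e^(−7λ) = λ^33e^(−9.3λ), i.e. Gamma(shape=34, rate=9.3).
The mode of a Gamma(a, b) with a ≥ 1 (shape–rate) is (a−1)/b = 33/9.3 ≈ 3.548.

λ̂_MAP = 3.548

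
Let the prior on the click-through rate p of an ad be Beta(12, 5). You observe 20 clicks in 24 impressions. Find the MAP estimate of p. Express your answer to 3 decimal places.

Prior: Beta(12, 5).
Data: 20 successes in 24 trials. The binomial likelihood contributes p^20(1−p)^4, so the posterior is Beta(12+20, 5+4) = Beta(32, 9).
For Beta(a, b) with a, b > 1 the mode is (a−1)/(a+b−2) = 31/39 ≈ 0.795.

p̂_MAP = 0.795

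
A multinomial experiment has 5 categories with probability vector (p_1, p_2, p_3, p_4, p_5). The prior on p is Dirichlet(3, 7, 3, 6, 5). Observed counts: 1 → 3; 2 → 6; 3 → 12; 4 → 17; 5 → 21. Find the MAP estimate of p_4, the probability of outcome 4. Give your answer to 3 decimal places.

MAP estimate: 0.282

The posterior is Dirichlet(αᵢ + nᵢ) = Dirichlet(6, 13, 15, 23, 26).
For a Dirichlet(a₁,…,a_K) with all aᵢ > 1, the mode has j-th component (aⱼ − 1)/(Σaᵢ − K).
Here Σaᵢ = 83 and K = 5, so p_4 = (23 − 1)/(83 − 5) = 22/78 ≈ 0.282.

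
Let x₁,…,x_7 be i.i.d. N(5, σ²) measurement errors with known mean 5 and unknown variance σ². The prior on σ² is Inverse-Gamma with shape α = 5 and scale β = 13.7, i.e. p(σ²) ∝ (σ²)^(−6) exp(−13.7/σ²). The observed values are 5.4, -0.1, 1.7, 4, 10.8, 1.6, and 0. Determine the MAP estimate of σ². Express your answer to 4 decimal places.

Sum of squared deviations about the known mean: SS = (5.4−5)² + (-0.1−5)² + (1.7−5)² + (4−5)² + (10.8−5)² + (1.6−5)² + (0−5)² = 108.26.
The Normal likelihood contributes (σ²)^(−n/2) exp(−SS/(2σ²)), so the posterior is Inverse-Gamma(α + n/2, β + SS/2) = Inverse-Gamma(8.5, 67.83).
The mode of Inverse-Gamma(a, b) is b/(a+1) = 67.83/9.5 ≈ 7.1400.

σ̂²_MAP = 7.1400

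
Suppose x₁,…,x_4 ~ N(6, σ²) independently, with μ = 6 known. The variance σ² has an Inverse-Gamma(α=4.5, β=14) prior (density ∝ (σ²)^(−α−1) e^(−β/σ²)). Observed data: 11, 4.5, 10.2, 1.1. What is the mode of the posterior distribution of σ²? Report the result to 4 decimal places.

Sum of squared deviations about the known mean: SS = (11−6)² + (4.5−6)² + (10.2−6)² + (1.1−6)² = 68.9.
The Normal likelihood contributes (σ²)^(−n/2) exp(−SS/(2σ²)), so the posterior is Inverse-Gamma(α + n/2, β + SS/2) = Inverse-Gamma(6.5, 48.45).
The mode of Inverse-Gamma(a, b) is b/(a+1) = 48.45/7.5 ≈ 6.4600.

σ̂²_MAP = 6.4600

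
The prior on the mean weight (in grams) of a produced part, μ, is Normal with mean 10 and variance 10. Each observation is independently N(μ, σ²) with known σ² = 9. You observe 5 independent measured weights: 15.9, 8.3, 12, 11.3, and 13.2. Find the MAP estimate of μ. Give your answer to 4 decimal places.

n = 5; x̄ = (15.9 + 8.3 + 12 + 11.3 + 13.2)/5 = 60.7/5 = 12.14.
For a Normal prior and Normal likelihood with known variance, the posterior is Normal; its mode equals its mean, the precision-weighted average.
Prior precision 1/σ₀² = 1/10 = 0.1; data precision n/σ² = 5/9.
μ̂ = (0.1·10 + (5/9)·12.14) / (0.1 + 5/9) = (697/90)/(59/90) = 697/59 ≈ 11.8136.

μ̂_MAP = 11.8136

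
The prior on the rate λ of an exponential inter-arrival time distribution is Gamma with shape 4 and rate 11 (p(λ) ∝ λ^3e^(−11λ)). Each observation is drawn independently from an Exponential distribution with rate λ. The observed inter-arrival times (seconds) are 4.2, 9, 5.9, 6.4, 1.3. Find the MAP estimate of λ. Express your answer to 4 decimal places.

The Exponential(rate=λ) likelihood is ∝ λ^n e^(−λΣtᵢ). Here n = 5 and Σtᵢ = 4.2 + 9 + 5.9 + 6.4 + 1.3 = 26.8.
Posterior ∝ λ^3e^(−11λ) · λ^5e^(−26.8λ) = λ^8e^(−37.8λ), i.e. Gamma(9, 37.8).
Mode = (a−1)/b = 8/37.8 ≈ 0.2116.

λ̂_MAP = 0.2116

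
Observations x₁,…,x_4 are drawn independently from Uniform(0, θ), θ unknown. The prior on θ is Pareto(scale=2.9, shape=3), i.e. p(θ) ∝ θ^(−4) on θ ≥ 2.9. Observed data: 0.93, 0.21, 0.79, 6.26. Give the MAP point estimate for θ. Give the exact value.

The Uniform(0, θ) likelihood is θ^(−n) for θ ≥ max(xᵢ), zero otherwise. Here max(xᵢ) = 6.26.
Posterior ∝ θ^(−4) · θ^(−4) = θ^(−8) on θ ≥ max(2.9, 6.26) = 6.26.
This density is strictly decreasing in θ, so the posterior mode lies at the lower boundary of the support.

θ̂_MAP = 6.26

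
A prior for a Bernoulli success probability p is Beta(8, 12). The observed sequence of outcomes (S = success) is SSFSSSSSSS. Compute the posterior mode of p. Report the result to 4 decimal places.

Prior: Beta(8, 12).
Data: 9 successes in 10 trials (from the sequence). The binomial likelihood contributes p^9(1−p)^1, so the posterior is Beta(8+9, 12+1) = Beta(17, 13).
For Beta(a, b) with a, b > 1 the mode is (a−1)/(a+b−2) = 16/28 ≈ 0.5714.

p̂_MAP = 0.5714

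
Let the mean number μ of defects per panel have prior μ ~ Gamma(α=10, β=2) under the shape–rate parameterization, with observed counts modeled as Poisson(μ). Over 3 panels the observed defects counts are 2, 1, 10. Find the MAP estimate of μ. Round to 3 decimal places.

μ̂_MAP = 4.400

Σxᵢ = 2+1+10 = 13, with n = 3.
Posterior ∝ μ^9e^(−2μ) · μ^13e^(−3μ) = μ^22e^(−5μ), i.e. Gamma(shape=23, rate=5).
The mode of a Gamma(a, b) with a ≥ 1 (shape–rate) is (a−1)/b = 22/5 ≈ 4.400.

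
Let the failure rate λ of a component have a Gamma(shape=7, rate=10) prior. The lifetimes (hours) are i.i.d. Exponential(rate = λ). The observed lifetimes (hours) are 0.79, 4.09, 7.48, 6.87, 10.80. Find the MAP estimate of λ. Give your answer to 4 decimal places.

The Exponential(rate=λ) likelihood is ∝ λ^n e^(−λΣtᵢ). Here n = 5 and Σtᵢ = 0.79 + 4.09 + 7.48 + 6.87 + 10.80 = 30.03.
Posterior ∝ λ^6e^(−10λ) · λ^5e^(−30.03λ) = λ^11e^(−40.03λ), i.e. Gamma(12, 40.03).
Mode = (a−1)/b = 11/40.03 ≈ 0.2748.

λ̂_MAP = 0.2748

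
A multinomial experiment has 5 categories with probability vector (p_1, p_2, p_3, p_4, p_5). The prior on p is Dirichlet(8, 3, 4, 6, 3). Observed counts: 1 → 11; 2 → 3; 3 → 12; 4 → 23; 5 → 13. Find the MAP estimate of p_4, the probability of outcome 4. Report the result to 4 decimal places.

The posterior is Dirichlet(αᵢ + nᵢ) = Dirichlet(19, 6, 16, 29, 16).
For a Dirichlet(a₁,…,a_K) with all aᵢ > 1, the mode has j-th component (aⱼ − 1)/(Σaᵢ − K).
Here Σaᵢ = 86 and K = 5, so p_4 = (29 − 1)/(86 − 5) = 28/81 ≈ 0.3457.

MAP estimate: 0.3457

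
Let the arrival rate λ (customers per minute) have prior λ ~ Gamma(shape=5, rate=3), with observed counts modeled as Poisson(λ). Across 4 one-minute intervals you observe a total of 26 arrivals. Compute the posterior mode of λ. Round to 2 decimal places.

Σxᵢ = 26, n = 4.
Posterior ∝ λ^4e^(−3λ) · λ^26e^(−4λ) = λ^30e^(−7λ), i.e. Gamma(shape=31, rate=7).
The mode of a Gamma(a, b) with a ≥ 1 (shape–rate) is (a−1)/b = 30/7 ≈ 4.29.

λ̂_MAP = 4.29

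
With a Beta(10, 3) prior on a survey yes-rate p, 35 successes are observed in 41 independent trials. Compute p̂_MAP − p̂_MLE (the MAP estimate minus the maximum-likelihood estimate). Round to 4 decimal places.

Posterior is Beta(45, 9); MAP = (45−1)/(54−2) = 44/52 ≈ 0.84615.
MLE ignores the prior: p̂_MLE = k/n = 35/41 ≈ 0.85366.
Difference = 44/52 − 35/41 = -4/533 ≈ -0.0075.

MAP − MLE = -0.0075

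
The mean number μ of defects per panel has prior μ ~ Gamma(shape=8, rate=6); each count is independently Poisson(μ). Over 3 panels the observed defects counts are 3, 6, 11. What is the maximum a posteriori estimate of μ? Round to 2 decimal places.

Σxᵢ = 3+6+11 = 20, with n = 3.
Posterior ∝ μ^7e^(−6μ) · μ^20e^(−3μ) = μ^27e^(−9μ), i.e. Gamma(shape=28, rate=9).
The mode of a Gamma(a, b) with a ≥ 1 (shape–rate) is (a−1)/b = 27/9 ≈ 3.00.

μ̂_MAP = 3.00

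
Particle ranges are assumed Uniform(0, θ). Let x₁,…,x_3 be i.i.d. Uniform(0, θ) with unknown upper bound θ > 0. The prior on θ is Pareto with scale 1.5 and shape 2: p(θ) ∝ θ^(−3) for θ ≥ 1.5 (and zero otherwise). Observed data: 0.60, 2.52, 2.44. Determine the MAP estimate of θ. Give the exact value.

θ̂_MAP = 2.52

The Uniform(0, θ) likelihood is θ^(−n) for θ ≥ max(xᵢ), zero otherwise. Here max(xᵢ) = 2.52.
Posterior ∝ θ^(−3) · θ^(−3) = θ^(−6) on θ ≥ max(1.5, 2.52) = 2.52.
This density is strictly decreasing in θ, so the posterior mode lies at the lower boundary of the support.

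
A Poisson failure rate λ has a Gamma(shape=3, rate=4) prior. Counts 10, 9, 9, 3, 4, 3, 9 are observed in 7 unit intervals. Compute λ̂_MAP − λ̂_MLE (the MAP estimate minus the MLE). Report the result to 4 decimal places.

MAP − MLE = -2.2597

Σxᵢ = 47. Posterior is Gamma(50, 11); MAP = (50−1)/11 = 49/11 ≈ 4.45455.
MLE = x̄ = 47/7 ≈ 6.71429.
Difference = 49/11 − 47/7 = -174/77 ≈ -2.2597.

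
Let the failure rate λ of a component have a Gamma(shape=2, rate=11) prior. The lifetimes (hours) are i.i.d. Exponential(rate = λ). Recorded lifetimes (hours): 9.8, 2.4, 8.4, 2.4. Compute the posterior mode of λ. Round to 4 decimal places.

The Exponential(rate=λ) likelihood is ∝ λ^n e^(−λΣtᵢ). Here n = 4 and Σtᵢ = 9.8 + 2.4 + 8.4 + 2.4 = 23.
Posterior ∝ λe^(−11λ) · λ^4e^(−23λ) = λ^5e^(−34λ), i.e. Gamma(6, 34).
Mode = (a−1)/b = 5/34 ≈ 0.1471.

λ̂_MAP = 0.1471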